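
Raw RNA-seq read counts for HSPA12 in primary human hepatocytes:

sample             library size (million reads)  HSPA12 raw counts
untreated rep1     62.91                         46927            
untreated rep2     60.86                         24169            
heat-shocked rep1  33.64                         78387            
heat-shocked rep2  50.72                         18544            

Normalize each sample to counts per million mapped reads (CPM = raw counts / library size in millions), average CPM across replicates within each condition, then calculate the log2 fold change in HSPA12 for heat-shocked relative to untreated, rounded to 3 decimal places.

1.238

CPM(untreated rep1) = 46927 / 62.91 = 745.9386
CPM(untreated rep2) = 24169 / 60.86 = 397.1245
CPM(heat-shocked rep1) = 78387 / 33.64 = 2330.1724
CPM(heat-shocked rep2) = 18544 / 50.72 = 365.6151
mean CPM(untreated) = 571.5316; mean CPM(heat-shocked) = 1347.8938
Fold change = 1347.8938 / 571.5316 = 2.35839
log2(2.35839) = 1.2378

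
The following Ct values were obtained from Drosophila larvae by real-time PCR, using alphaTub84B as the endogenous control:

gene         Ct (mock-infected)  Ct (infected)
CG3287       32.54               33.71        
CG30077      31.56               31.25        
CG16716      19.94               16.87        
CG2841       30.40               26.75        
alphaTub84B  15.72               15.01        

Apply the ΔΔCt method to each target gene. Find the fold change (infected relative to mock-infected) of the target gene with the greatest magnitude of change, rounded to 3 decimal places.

CG3287: ΔΔCt = (33.71−15.01) − (32.54−15.72) = 18.70 − 16.82 = 1.88; fold change = 2^-1.88 = 0.272
CG30077: ΔΔCt = (31.25−15.01) − (31.56−15.72) = 16.24 − 15.84 = 0.40; fold change = 2^-0.40 = 0.758
CG16716: ΔΔCt = (16.87−15.01) − (19.94−15.72) = 1.86 − 4.22 = -2.36; fold change = 2^2.36 = 5.134
CG2841: ΔΔCt = (26.75−15.01) − (30.40−15.72) = 11.74 − 14.68 = -2.94; fold change = 2^2.94 = 7.674
CG2841 has the largest |ΔΔCt| = 2.94.

7.674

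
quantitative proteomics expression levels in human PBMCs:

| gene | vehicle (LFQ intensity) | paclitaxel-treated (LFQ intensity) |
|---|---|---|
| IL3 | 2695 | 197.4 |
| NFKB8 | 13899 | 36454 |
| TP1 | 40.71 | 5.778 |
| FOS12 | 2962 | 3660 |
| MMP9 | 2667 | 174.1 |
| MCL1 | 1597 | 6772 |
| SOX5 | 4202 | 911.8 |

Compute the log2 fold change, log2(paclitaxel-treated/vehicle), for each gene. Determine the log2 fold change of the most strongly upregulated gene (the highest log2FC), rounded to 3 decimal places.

2.084

log2(197.4/2695) = -3.771  (IL3)
log2(36454/13899) = 1.391  (NFKB8)
log2(5.778/40.71) = -2.817  (TP1)
log2(3660/2962) = 0.305  (FOS12)
log2(174.1/2667) = -3.937  (MMP9)
log2(6772/1597) = 2.084  (MCL1)
log2(911.8/4202) = -2.204  (SOX5)
MCL1 is most strongly upregulated.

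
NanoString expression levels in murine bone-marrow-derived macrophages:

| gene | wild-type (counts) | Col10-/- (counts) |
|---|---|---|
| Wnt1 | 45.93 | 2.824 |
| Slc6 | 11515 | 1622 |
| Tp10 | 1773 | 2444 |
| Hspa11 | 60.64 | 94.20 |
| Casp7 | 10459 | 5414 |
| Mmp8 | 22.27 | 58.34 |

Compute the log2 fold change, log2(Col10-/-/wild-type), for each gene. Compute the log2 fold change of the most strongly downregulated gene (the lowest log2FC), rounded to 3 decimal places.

log2(2.824/45.93) = -4.024  (Wnt1)
log2(1622/11515) = -2.828  (Slc6)
log2(2444/1773) = 0.463  (Tp10)
log2(94.20/60.64) = 0.635  (Hspa11)
log2(5414/10459) = -0.950  (Casp7)
log2(58.34/22.27) = 1.389  (Mmp8)
Wnt1 is most strongly downregulated.

-4.024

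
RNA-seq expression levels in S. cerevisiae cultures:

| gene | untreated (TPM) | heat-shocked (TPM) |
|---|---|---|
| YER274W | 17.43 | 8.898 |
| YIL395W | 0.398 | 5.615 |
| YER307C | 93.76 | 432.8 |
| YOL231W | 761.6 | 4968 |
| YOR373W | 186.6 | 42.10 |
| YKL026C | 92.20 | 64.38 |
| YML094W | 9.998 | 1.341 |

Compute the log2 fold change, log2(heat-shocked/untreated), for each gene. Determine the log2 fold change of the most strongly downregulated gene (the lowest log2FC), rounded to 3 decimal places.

-2.898

log2(8.898/17.43) = -0.970  (YER274W)
log2(5.615/0.398) = 3.818  (YIL395W)
log2(432.8/93.76) = 2.207  (YER307C)
log2(4968/761.6) = 2.706  (YOL231W)
log2(42.10/186.6) = -2.148  (YOR373W)
log2(64.38/92.20) = -0.518  (YKL026C)
log2(1.341/9.998) = -2.898  (YML094W)
YML094W is most strongly downregulated.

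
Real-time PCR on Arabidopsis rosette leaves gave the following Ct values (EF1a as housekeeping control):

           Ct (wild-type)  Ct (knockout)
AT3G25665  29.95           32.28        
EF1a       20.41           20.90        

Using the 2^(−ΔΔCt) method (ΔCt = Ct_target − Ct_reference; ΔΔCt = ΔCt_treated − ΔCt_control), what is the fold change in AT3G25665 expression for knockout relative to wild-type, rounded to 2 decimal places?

0.28

ΔCt(wild-type) = 29.950 − 20.410 = 9.540
ΔCt(knockout) = 32.280 − 20.900 = 11.380
ΔΔCt = 11.380 − 9.540 = 1.840
Fold change = 2^(−1.840) = 0.279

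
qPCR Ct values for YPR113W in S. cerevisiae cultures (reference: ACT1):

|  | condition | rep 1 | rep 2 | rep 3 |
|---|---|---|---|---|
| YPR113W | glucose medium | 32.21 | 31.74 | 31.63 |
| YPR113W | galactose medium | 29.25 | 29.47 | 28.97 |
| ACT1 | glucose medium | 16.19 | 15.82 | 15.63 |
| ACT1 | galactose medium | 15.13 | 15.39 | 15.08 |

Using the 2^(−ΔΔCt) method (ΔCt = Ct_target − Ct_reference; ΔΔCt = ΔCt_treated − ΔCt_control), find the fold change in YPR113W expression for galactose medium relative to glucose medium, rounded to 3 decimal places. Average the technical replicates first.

3.864

Mean Ct: YPR113W glucose medium 31.860; YPR113W galactose medium 29.230; ACT1 glucose medium 15.880; ACT1 galactose medium 15.200
ΔCt(glucose medium) = 31.860 − 15.880 = 15.980
ΔCt(galactose medium) = 29.230 − 15.200 = 14.030
ΔΔCt = 14.030 − 15.980 = -1.950
Fold change = 2^(−(-1.950)) = 2^1.950 = 3.8637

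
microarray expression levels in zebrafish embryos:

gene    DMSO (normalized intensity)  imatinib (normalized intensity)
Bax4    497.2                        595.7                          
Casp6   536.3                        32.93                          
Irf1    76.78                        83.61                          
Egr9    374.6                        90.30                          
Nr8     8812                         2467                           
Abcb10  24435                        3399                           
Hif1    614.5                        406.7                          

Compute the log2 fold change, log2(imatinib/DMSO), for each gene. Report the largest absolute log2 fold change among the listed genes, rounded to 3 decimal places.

4.026

log2(595.7/497.2) = 0.261  (Bax4)
log2(32.93/536.3) = -4.026  (Casp6)
log2(83.61/76.78) = 0.123  (Irf1)
log2(90.30/374.6) = -2.053  (Egr9)
log2(2467/8812) = -1.837  (Nr8)
log2(3399/24435) = -2.846  (Abcb10)
log2(406.7/614.5) = -0.595  (Hif1)
The largest magnitude belongs to Casp6.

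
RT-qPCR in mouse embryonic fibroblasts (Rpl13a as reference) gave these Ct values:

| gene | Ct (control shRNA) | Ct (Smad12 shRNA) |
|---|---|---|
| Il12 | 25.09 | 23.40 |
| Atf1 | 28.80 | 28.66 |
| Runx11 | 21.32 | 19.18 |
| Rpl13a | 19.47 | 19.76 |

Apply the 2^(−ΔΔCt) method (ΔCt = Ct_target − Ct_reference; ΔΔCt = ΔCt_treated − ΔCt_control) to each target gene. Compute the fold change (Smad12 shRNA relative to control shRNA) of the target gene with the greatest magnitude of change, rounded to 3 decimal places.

Il12: ΔΔCt = (23.40−19.76) − (25.09−19.47) = 3.64 − 5.62 = -1.98; fold change = 2^1.98 = 3.945
Atf1: ΔΔCt = (28.66−19.76) − (28.80−19.47) = 8.90 − 9.33 = -0.43; fold change = 2^0.43 = 1.347
Runx11: ΔΔCt = (19.18−19.76) − (21.32−19.47) = -0.58 − 1.85 = -2.43; fold change = 2^2.43 = 5.389
Runx11 has the largest |ΔΔCt| = 2.43.

5.389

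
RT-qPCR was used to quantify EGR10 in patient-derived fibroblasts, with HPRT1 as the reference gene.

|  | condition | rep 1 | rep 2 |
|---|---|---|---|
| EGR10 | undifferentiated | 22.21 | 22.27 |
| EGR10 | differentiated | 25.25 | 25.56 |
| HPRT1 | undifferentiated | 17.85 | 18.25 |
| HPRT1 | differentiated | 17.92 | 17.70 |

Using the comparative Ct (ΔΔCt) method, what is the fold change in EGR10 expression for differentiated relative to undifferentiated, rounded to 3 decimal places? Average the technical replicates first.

0.094

Mean Ct: EGR10 undifferentiated 22.240; EGR10 differentiated 25.405; HPRT1 undifferentiated 18.050; HPRT1 differentiated 17.810
ΔCt(undifferentiated) = 22.240 − 18.050 = 4.190
ΔCt(differentiated) = 25.405 − 17.810 = 7.595
ΔΔCt = 7.595 − 4.190 = 3.405
Fold change = 2^(−3.405) = 0.0944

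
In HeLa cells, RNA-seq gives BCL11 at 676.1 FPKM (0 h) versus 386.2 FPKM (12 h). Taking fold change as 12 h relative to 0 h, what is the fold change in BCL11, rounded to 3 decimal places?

0.571

Fold change = 386.2 / 676.1 = 0.5712
BCL11 is downregulated.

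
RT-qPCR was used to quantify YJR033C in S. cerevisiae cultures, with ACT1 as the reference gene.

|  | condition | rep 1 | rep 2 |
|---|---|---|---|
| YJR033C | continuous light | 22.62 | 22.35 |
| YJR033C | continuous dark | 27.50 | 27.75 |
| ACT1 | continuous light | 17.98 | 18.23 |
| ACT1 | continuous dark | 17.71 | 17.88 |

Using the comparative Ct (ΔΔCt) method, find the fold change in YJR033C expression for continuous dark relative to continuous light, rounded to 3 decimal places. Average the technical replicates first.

0.023

Mean Ct: YJR033C continuous light 22.485; YJR033C continuous dark 27.625; ACT1 continuous light 18.105; ACT1 continuous dark 17.795
ΔCt(continuous light) = 22.485 − 18.105 = 4.380
ΔCt(continuous dark) = 27.625 − 17.795 = 9.830
ΔΔCt = 9.830 − 4.380 = 5.450
Fold change = 2^(−5.450) = 0.0229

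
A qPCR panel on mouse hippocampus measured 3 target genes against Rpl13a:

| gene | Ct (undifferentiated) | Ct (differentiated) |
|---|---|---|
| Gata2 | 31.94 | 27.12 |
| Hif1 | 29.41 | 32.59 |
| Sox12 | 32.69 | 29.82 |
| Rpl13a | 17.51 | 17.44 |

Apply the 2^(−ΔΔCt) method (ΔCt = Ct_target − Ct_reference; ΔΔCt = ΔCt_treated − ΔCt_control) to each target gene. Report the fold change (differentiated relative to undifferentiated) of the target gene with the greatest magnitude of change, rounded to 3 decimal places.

Gata2: ΔΔCt = (27.12−17.44) − (31.94−17.51) = 9.68 − 14.43 = -4.75; fold change = 2^4.75 = 26.909
Hif1: ΔΔCt = (32.59−17.44) − (29.41−17.51) = 15.15 − 11.90 = 3.25; fold change = 2^-3.25 = 0.105
Sox12: ΔΔCt = (29.82−17.44) − (32.69−17.51) = 12.38 − 15.18 = -2.80; fold change = 2^2.80 = 6.964
Gata2 has the largest |ΔΔCt| = 4.75.

26.909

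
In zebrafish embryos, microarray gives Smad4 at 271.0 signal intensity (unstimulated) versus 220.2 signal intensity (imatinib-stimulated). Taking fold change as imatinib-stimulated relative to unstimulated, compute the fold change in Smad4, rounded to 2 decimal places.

Fold change = 220.2 / 271.0 = 0.813
Smad4 is downregulated.

0.81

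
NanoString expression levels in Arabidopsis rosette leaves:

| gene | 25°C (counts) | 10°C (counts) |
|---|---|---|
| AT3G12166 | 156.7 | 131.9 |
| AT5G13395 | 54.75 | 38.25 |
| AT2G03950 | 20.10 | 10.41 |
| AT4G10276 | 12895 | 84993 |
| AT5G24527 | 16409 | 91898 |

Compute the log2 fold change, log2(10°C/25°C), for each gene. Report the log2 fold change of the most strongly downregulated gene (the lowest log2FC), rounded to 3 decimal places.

-0.949

log2(131.9/156.7) = -0.249  (AT3G12166)
log2(38.25/54.75) = -0.517  (AT5G13395)
log2(10.41/20.10) = -0.949  (AT2G03950)
log2(84993/12895) = 2.721  (AT4G10276)
log2(91898/16409) = 2.486  (AT5G24527)
AT2G03950 is most strongly downregulated.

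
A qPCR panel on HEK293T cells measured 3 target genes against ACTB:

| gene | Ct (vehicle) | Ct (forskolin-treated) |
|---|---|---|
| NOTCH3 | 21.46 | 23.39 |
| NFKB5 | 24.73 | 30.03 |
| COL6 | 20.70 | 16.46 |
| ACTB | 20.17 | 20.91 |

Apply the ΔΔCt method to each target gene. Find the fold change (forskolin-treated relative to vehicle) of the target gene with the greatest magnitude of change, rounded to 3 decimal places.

31.559

NOTCH3: ΔΔCt = (23.39−20.91) − (21.46−20.17) = 2.48 − 1.29 = 1.19; fold change = 2^-1.19 = 0.438
NFKB5: ΔΔCt = (30.03−20.91) − (24.73−20.17) = 9.12 − 4.56 = 4.56; fold change = 2^-4.56 = 0.042
COL6: ΔΔCt = (16.46−20.91) − (20.70−20.17) = -4.45 − 0.53 = -4.98; fold change = 2^4.98 = 31.559
COL6 has the largest |ΔΔCt| = 4.98.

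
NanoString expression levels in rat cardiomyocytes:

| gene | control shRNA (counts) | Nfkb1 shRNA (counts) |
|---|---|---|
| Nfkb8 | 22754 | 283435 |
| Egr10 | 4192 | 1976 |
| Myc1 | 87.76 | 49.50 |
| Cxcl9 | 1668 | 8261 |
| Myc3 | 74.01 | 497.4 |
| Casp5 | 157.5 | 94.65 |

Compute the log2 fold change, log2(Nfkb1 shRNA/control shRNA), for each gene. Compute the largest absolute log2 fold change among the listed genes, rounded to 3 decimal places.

3.639

log2(283435/22754) = 3.639  (Nfkb8)
log2(1976/4192) = -1.085  (Egr10)
log2(49.50/87.76) = -0.826  (Myc1)
log2(8261/1668) = 2.308  (Cxcl9)
log2(497.4/74.01) = 2.749  (Myc3)
log2(94.65/157.5) = -0.735  (Casp5)
The largest magnitude belongs to Nfkb8.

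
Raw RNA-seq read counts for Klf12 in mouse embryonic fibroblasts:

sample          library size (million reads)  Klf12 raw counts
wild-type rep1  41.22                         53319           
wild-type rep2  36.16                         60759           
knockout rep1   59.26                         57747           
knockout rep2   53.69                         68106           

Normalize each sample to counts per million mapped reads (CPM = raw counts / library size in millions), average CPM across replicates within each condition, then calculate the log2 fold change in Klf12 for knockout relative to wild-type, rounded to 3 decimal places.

-0.407

CPM(wild-type rep1) = 53319 / 41.22 = 1293.5226
CPM(wild-type rep2) = 60759 / 36.16 = 1680.2821
CPM(knockout rep1) = 57747 / 59.26 = 974.4684
CPM(knockout rep2) = 68106 / 53.69 = 1268.5044
mean CPM(wild-type) = 1486.9023; mean CPM(knockout) = 1121.4864
Fold change = 1121.4864 / 1486.9023 = 0.75424
log2(0.75424) = -0.4069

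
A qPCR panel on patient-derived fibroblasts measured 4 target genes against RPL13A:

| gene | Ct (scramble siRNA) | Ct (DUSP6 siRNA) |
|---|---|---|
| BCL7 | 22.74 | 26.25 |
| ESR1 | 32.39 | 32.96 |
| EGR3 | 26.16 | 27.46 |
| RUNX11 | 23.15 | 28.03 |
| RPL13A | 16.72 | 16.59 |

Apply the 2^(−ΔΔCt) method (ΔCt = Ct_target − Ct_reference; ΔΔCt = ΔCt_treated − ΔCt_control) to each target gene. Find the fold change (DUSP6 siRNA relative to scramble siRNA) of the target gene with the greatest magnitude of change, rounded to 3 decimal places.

BCL7: ΔΔCt = (26.25−16.59) − (22.74−16.72) = 9.66 − 6.02 = 3.64; fold change = 2^-3.64 = 0.080
ESR1: ΔΔCt = (32.96−16.59) − (32.39−16.72) = 16.37 − 15.67 = 0.70; fold change = 2^-0.70 = 0.616
EGR3: ΔΔCt = (27.46−16.59) − (26.16−16.72) = 10.87 − 9.44 = 1.43; fold change = 2^-1.43 = 0.371
RUNX11: ΔΔCt = (28.03−16.59) − (23.15−16.72) = 11.44 − 6.43 = 5.01; fold change = 2^-5.01 = 0.031
RUNX11 has the largest |ΔΔCt| = 5.01.

0.031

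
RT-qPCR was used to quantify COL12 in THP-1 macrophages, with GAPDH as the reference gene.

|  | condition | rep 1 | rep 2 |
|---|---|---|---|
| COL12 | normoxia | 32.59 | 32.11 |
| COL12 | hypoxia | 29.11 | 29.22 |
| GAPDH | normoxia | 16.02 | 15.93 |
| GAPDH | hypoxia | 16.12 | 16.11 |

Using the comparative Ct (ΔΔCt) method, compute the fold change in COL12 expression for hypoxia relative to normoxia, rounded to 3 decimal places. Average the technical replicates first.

10.021

Mean Ct: COL12 normoxia 32.350; COL12 hypoxia 29.165; GAPDH normoxia 15.975; GAPDH hypoxia 16.115
ΔCt(normoxia) = 32.350 − 15.975 = 16.375
ΔCt(hypoxia) = 29.165 − 16.115 = 13.050
ΔΔCt = 13.050 − 16.375 = -3.325
Fold change = 2^(−(-3.325)) = 2^3.325 = 10.0213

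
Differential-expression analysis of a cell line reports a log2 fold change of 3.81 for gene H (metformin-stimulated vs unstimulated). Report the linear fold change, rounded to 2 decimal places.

Fold change = 2^(3.81) = 14.026

14.03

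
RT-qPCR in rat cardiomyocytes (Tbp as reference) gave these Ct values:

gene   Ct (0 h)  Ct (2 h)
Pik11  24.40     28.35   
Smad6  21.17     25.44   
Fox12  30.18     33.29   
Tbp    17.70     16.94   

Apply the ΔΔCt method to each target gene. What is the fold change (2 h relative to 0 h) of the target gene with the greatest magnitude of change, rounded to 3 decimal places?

Pik11: ΔΔCt = (28.35−16.94) − (24.40−17.70) = 11.41 − 6.70 = 4.71; fold change = 2^-4.71 = 0.038
Smad6: ΔΔCt = (25.44−16.94) − (21.17−17.70) = 8.50 − 3.47 = 5.03; fold change = 2^-5.03 = 0.031
Fox12: ΔΔCt = (33.29−16.94) − (30.18−17.70) = 16.35 − 12.48 = 3.87; fold change = 2^-3.87 = 0.068
Smad6 has the largest |ΔΔCt| = 5.03.

0.031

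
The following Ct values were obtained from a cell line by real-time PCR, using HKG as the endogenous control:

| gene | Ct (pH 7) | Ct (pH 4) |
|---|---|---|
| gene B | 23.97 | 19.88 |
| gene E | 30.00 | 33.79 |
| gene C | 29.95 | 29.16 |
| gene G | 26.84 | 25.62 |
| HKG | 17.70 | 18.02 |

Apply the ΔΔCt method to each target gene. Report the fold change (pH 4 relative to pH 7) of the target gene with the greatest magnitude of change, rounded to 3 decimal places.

21.259

gene B: ΔΔCt = (19.88−18.02) − (23.97−17.70) = 1.86 − 6.27 = -4.41; fold change = 2^4.41 = 21.259
gene E: ΔΔCt = (33.79−18.02) − (30.00−17.70) = 15.77 − 12.30 = 3.47; fold change = 2^-3.47 = 0.090
gene C: ΔΔCt = (29.16−18.02) − (29.95−17.70) = 11.14 − 12.25 = -1.11; fold change = 2^1.11 = 2.158
gene G: ΔΔCt = (25.62−18.02) − (26.84−17.70) = 7.60 − 9.14 = -1.54; fold change = 2^1.54 = 2.908
gene B has the largest |ΔΔCt| = 4.41.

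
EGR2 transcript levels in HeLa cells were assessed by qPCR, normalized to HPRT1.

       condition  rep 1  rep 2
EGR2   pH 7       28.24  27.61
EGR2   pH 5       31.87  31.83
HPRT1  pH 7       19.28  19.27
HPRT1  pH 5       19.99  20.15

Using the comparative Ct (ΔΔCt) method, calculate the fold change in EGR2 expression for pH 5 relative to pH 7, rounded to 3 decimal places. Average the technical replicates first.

0.114

Mean Ct: EGR2 pH 7 27.925; EGR2 pH 5 31.850; HPRT1 pH 7 19.275; HPRT1 pH 5 20.070
ΔCt(pH 7) = 27.925 − 19.275 = 8.650
ΔCt(pH 5) = 31.850 − 20.070 = 11.780
ΔΔCt = 11.780 − 8.650 = 3.130
Fold change = 2^(−3.130) = 0.1142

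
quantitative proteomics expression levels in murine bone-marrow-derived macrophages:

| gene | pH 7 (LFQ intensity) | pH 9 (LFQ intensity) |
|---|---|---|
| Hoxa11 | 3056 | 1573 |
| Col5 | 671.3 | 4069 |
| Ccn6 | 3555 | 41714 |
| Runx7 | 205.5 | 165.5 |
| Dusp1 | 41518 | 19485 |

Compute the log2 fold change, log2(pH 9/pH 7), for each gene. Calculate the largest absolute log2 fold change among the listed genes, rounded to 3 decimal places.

log2(1573/3056) = -0.958  (Hoxa11)
log2(4069/671.3) = 2.600  (Col5)
log2(41714/3555) = 3.553  (Ccn6)
log2(165.5/205.5) = -0.312  (Runx7)
log2(19485/41518) = -1.091  (Dusp1)
The largest magnitude belongs to Ccn6.

3.553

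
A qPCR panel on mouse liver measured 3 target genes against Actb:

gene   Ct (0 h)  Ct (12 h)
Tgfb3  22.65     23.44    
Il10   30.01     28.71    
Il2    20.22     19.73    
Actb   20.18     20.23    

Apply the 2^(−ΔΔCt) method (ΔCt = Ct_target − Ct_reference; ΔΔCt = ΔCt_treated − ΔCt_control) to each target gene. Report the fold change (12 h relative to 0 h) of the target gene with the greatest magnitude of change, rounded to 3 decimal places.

2.549

Tgfb3: ΔΔCt = (23.44−20.23) − (22.65−20.18) = 3.21 − 2.47 = 0.74; fold change = 2^-0.74 = 0.599
Il10: ΔΔCt = (28.71−20.23) − (30.01−20.18) = 8.48 − 9.83 = -1.35; fold change = 2^1.35 = 2.549
Il2: ΔΔCt = (19.73−20.23) − (20.22−20.18) = -0.50 − 0.04 = -0.54; fold change = 2^0.54 = 1.454
Il10 has the largest |ΔΔCt| = 1.35.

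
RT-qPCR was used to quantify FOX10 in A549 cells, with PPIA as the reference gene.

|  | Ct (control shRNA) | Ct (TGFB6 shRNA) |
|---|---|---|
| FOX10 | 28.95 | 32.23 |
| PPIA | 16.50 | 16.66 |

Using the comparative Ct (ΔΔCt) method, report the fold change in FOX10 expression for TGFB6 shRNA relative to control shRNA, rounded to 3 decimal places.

ΔCt(control shRNA) = 28.950 − 16.500 = 12.450
ΔCt(TGFB6 shRNA) = 32.230 − 16.660 = 15.570
ΔΔCt = 15.570 − 12.450 = 3.120
Fold change = 2^(−3.120) = 0.1150

0.115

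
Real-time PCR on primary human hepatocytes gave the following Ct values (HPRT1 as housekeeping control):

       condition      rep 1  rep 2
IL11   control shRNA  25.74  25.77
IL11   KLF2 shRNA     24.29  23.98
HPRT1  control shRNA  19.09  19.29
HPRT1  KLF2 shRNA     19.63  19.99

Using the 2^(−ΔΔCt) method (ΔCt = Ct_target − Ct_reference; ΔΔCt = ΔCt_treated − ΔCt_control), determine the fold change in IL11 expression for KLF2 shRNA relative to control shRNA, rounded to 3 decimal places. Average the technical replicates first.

4.724

Mean Ct: IL11 control shRNA 25.755; IL11 KLF2 shRNA 24.135; HPRT1 control shRNA 19.190; HPRT1 KLF2 shRNA 19.810
ΔCt(control shRNA) = 25.755 − 19.190 = 6.565
ΔCt(KLF2 shRNA) = 24.135 − 19.810 = 4.325
ΔΔCt = 4.325 − 6.565 = -2.240
Fold change = 2^(−(-2.240)) = 2^2.240 = 4.7240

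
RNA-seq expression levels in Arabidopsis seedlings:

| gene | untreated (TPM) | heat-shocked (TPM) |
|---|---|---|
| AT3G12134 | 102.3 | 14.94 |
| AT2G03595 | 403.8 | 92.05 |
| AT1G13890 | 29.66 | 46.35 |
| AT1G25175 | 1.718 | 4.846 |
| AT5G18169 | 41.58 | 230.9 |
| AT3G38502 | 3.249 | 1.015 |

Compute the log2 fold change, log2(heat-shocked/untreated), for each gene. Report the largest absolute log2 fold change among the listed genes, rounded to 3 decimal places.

2.776

log2(14.94/102.3) = -2.776  (AT3G12134)
log2(92.05/403.8) = -2.133  (AT2G03595)
log2(46.35/29.66) = 0.644  (AT1G13890)
log2(4.846/1.718) = 1.496  (AT1G25175)
log2(230.9/41.58) = 2.473  (AT5G18169)
log2(1.015/3.249) = -1.679  (AT3G38502)
The largest magnitude belongs to AT3G12134.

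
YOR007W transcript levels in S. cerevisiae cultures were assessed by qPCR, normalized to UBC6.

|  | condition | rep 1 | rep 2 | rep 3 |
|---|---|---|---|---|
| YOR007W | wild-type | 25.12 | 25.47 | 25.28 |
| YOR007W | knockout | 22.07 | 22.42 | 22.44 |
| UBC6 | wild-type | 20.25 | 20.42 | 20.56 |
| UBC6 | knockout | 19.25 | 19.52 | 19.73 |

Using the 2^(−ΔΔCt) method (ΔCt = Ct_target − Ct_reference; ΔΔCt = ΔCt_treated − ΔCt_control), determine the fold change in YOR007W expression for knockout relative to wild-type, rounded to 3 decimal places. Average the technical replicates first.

4.199

Mean Ct: YOR007W wild-type 25.290; YOR007W knockout 22.310; UBC6 wild-type 20.410; UBC6 knockout 19.500
ΔCt(wild-type) = 25.290 − 20.410 = 4.880
ΔCt(knockout) = 22.310 − 19.500 = 2.810
ΔΔCt = 2.810 − 4.880 = -2.070
Fold change = 2^(−(-2.070)) = 2^2.070 = 4.1989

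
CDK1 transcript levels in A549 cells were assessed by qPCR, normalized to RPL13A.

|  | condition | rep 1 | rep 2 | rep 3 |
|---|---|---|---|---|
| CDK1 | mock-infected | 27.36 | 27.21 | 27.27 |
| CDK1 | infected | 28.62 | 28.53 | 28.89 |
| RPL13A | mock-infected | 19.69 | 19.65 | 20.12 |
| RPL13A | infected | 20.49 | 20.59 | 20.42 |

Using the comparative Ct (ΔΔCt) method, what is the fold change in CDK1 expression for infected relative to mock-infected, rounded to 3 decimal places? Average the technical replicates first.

0.607

Mean Ct: CDK1 mock-infected 27.280; CDK1 infected 28.680; RPL13A mock-infected 19.820; RPL13A infected 20.500
ΔCt(mock-infected) = 27.280 − 19.820 = 7.460
ΔCt(infected) = 28.680 − 20.500 = 8.180
ΔΔCt = 8.180 − 7.460 = 0.720
Fold change = 2^(−0.720) = 0.6071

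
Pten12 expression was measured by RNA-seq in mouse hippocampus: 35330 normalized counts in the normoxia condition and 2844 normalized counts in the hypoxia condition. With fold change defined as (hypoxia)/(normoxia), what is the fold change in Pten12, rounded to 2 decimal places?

Fold change = 2844 / 35330 = 0.080
Pten12 is downregulated.

0.08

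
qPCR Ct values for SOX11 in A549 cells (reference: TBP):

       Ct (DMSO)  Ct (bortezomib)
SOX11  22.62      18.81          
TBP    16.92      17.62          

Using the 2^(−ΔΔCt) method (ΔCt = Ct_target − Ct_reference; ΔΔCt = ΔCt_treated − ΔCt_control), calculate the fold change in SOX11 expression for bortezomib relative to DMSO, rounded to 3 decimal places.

ΔCt(DMSO) = 22.620 − 16.920 = 5.700
ΔCt(bortezomib) = 18.810 − 17.620 = 1.190
ΔΔCt = 1.190 − 5.700 = -4.510
Fold change = 2^(−(-4.510)) = 2^4.510 = 22.7848

22.785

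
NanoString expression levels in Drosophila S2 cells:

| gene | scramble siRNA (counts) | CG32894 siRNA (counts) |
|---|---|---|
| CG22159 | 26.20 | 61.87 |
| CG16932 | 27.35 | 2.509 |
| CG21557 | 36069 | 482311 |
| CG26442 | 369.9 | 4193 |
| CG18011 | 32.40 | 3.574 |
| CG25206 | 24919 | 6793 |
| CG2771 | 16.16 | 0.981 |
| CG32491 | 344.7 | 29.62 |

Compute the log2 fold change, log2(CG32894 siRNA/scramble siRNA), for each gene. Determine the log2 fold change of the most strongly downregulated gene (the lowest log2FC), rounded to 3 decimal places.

-4.042

log2(61.87/26.20) = 1.240  (CG22159)
log2(2.509/27.35) = -3.446  (CG16932)
log2(482311/36069) = 3.741  (CG21557)
log2(4193/369.9) = 3.503  (CG26442)
log2(3.574/32.40) = -3.180  (CG18011)
log2(6793/24919) = -1.875  (CG25206)
log2(0.981/16.16) = -4.042  (CG2771)
log2(29.62/344.7) = -3.541  (CG32491)
CG2771 is most strongly downregulated.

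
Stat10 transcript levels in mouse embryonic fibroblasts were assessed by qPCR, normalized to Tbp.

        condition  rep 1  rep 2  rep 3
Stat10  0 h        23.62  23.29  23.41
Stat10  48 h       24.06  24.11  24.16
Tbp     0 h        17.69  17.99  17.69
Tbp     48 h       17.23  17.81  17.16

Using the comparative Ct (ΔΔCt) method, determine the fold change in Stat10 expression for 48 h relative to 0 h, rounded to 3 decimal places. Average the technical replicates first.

0.480

Mean Ct: Stat10 0 h 23.440; Stat10 48 h 24.110; Tbp 0 h 17.790; Tbp 48 h 17.400
ΔCt(0 h) = 23.440 − 17.790 = 5.650
ΔCt(48 h) = 24.110 − 17.400 = 6.710
ΔΔCt = 6.710 − 5.650 = 1.060
Fold change = 2^(−1.060) = 0.4796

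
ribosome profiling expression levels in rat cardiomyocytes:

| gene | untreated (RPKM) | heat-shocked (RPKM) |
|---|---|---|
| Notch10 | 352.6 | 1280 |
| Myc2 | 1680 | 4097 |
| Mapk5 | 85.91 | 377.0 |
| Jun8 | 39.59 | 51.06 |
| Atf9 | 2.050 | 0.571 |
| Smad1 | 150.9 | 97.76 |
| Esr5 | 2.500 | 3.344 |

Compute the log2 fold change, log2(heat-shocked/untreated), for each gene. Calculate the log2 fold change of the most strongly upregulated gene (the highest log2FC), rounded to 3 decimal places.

log2(1280/352.6) = 1.860  (Notch10)
log2(4097/1680) = 1.286  (Myc2)
log2(377.0/85.91) = 2.134  (Mapk5)
log2(51.06/39.59) = 0.367  (Jun8)
log2(0.571/2.050) = -1.844  (Atf9)
log2(97.76/150.9) = -0.626  (Smad1)
log2(3.344/2.500) = 0.420  (Esr5)
Mapk5 is most strongly upregulated.

2.134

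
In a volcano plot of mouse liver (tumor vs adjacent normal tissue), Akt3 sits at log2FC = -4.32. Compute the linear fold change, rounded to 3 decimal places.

Fold change = 2^(-4.32) = 0.0501
That is, Akt3 drops to 5.0% of the adjacent normal tissue level.

0.050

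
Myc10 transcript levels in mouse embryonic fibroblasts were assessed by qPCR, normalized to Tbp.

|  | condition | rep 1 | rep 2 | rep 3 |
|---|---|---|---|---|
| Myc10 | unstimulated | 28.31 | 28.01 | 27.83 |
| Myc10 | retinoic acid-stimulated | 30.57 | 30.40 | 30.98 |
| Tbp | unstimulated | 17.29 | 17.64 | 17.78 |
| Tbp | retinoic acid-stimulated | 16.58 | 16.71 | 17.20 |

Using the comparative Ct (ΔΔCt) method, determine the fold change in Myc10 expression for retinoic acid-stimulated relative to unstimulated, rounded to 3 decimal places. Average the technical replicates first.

Mean Ct: Myc10 unstimulated 28.050; Myc10 retinoic acid-stimulated 30.650; Tbp unstimulated 17.570; Tbp retinoic acid-stimulated 16.830
ΔCt(unstimulated) = 28.050 − 17.570 = 10.480
ΔCt(retinoic acid-stimulated) = 30.650 − 16.830 = 13.820
ΔΔCt = 13.820 − 10.480 = 3.340
Fold change = 2^(−3.340) = 0.0988

0.099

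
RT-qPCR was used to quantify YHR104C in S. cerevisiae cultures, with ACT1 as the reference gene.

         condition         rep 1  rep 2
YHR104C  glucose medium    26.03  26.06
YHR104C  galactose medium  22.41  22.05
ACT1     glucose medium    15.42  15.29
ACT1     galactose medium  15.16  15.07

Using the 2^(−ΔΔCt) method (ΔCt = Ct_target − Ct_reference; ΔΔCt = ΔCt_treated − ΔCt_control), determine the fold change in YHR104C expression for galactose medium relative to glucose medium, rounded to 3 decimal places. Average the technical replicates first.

Mean Ct: YHR104C glucose medium 26.045; YHR104C galactose medium 22.230; ACT1 glucose medium 15.355; ACT1 galactose medium 15.115
ΔCt(glucose medium) = 26.045 − 15.355 = 10.690
ΔCt(galactose medium) = 22.230 − 15.115 = 7.115
ΔΔCt = 7.115 − 10.690 = -3.575
Fold change = 2^(−(-3.575)) = 2^3.575 = 11.9174

11.917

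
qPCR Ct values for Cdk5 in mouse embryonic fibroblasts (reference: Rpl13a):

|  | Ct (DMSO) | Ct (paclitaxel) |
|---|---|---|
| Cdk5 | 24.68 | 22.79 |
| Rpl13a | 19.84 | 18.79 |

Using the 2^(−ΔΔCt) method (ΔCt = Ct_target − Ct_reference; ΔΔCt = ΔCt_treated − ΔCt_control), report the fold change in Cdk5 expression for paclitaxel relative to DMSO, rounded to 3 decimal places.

ΔCt(DMSO) = 24.680 − 19.840 = 4.840
ΔCt(paclitaxel) = 22.790 − 18.790 = 4.000
ΔΔCt = 4.000 − 4.840 = -0.840
Fold change = 2^(−(-0.840)) = 2^0.840 = 1.7901

1.790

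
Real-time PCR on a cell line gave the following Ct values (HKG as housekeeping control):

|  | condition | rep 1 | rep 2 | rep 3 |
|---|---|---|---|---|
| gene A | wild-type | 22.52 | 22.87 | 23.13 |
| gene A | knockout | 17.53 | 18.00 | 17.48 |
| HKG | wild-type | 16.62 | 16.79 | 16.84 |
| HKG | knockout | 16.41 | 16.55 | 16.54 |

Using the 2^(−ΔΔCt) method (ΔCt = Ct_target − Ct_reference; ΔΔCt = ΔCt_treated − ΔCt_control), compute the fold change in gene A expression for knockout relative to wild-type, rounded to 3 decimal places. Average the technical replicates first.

30.274

Mean Ct: gene A wild-type 22.840; gene A knockout 17.670; HKG wild-type 16.750; HKG knockout 16.500
ΔCt(wild-type) = 22.840 − 16.750 = 6.090
ΔCt(knockout) = 17.670 − 16.500 = 1.170
ΔΔCt = 1.170 − 6.090 = -4.920
Fold change = 2^(−(-4.920)) = 2^4.920 = 30.2738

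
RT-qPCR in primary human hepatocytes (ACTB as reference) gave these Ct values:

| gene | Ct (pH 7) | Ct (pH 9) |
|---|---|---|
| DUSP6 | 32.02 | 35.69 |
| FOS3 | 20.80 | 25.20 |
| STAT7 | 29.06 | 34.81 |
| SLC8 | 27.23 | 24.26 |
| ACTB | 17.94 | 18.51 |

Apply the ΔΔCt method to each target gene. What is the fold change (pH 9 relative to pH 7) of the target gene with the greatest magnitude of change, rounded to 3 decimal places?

0.028

DUSP6: ΔΔCt = (35.69−18.51) − (32.02−17.94) = 17.18 − 14.08 = 3.10; fold change = 2^-3.10 = 0.117
FOS3: ΔΔCt = (25.20−18.51) − (20.80−17.94) = 6.69 − 2.86 = 3.83; fold change = 2^-3.83 = 0.070
STAT7: ΔΔCt = (34.81−18.51) − (29.06−17.94) = 16.30 − 11.12 = 5.18; fold change = 2^-5.18 = 0.028
SLC8: ΔΔCt = (24.26−18.51) − (27.23−17.94) = 5.75 − 9.29 = -3.54; fold change = 2^3.54 = 11.632
STAT7 has the largest |ΔΔCt| = 5.18.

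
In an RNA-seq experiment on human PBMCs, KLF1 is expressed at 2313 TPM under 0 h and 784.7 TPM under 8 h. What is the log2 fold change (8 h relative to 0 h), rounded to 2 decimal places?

-1.56

Fold change = 784.7 / 2313 = 0.3393
log2(0.3393) = -1.560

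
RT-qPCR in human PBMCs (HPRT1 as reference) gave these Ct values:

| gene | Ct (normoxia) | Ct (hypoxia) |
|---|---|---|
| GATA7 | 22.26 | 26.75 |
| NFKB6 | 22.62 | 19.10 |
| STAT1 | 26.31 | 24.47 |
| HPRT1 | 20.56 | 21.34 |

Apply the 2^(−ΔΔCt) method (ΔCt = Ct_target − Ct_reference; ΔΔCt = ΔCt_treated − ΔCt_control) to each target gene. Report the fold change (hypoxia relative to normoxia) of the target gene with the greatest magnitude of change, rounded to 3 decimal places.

GATA7: ΔΔCt = (26.75−21.34) − (22.26−20.56) = 5.41 − 1.70 = 3.71; fold change = 2^-3.71 = 0.076
NFKB6: ΔΔCt = (19.10−21.34) − (22.62−20.56) = -2.24 − 2.06 = -4.30; fold change = 2^4.30 = 19.698
STAT1: ΔΔCt = (24.47−21.34) − (26.31−20.56) = 3.13 − 5.75 = -2.62; fold change = 2^2.62 = 6.148
NFKB6 has the largest |ΔΔCt| = 4.30.

19.698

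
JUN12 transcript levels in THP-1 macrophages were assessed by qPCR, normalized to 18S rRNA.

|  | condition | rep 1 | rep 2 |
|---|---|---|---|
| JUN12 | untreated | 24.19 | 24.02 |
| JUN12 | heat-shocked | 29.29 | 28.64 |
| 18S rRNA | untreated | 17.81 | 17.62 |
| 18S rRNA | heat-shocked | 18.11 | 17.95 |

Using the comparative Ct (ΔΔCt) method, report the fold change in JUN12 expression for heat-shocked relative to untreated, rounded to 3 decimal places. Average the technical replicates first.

0.043

Mean Ct: JUN12 untreated 24.105; JUN12 heat-shocked 28.965; 18S rRNA untreated 17.715; 18S rRNA heat-shocked 18.030
ΔCt(untreated) = 24.105 − 17.715 = 6.390
ΔCt(heat-shocked) = 28.965 − 18.030 = 10.935
ΔΔCt = 10.935 − 6.390 = 4.545
Fold change = 2^(−4.545) = 0.0428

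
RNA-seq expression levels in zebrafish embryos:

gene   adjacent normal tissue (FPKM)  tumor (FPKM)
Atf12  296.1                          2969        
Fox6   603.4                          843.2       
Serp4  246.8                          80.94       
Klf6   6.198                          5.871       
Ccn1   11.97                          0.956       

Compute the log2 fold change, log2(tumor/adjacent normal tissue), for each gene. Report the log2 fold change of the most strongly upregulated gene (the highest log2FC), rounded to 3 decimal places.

log2(2969/296.1) = 3.326  (Atf12)
log2(843.2/603.4) = 0.483  (Fox6)
log2(80.94/246.8) = -1.608  (Serp4)
log2(5.871/6.198) = -0.078  (Klf6)
log2(0.956/11.97) = -3.646  (Ccn1)
Atf12 is most strongly upregulated.

3.326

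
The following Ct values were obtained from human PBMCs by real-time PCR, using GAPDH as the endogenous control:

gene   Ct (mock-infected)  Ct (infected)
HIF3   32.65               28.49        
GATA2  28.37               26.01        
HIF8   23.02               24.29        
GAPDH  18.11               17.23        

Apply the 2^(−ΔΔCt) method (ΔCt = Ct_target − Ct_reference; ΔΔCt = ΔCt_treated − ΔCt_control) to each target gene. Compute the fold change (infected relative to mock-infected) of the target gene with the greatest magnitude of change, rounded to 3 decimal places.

9.714

HIF3: ΔΔCt = (28.49−17.23) − (32.65−18.11) = 11.26 − 14.54 = -3.28; fold change = 2^3.28 = 9.714
GATA2: ΔΔCt = (26.01−17.23) − (28.37−18.11) = 8.78 − 10.26 = -1.48; fold change = 2^1.48 = 2.789
HIF8: ΔΔCt = (24.29−17.23) − (23.02−18.11) = 7.06 − 4.91 = 2.15; fold change = 2^-2.15 = 0.225
HIF3 has the largest |ΔΔCt| = 3.28.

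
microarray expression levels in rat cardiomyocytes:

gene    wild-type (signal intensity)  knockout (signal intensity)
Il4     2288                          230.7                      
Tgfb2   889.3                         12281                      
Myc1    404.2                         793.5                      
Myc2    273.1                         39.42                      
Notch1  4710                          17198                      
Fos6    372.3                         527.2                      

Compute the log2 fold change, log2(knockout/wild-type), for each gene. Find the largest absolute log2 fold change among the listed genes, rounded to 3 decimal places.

log2(230.7/2288) = -3.310  (Il4)
log2(12281/889.3) = 3.788  (Tgfb2)
log2(793.5/404.2) = 0.973  (Myc1)
log2(39.42/273.1) = -2.792  (Myc2)
log2(17198/4710) = 1.868  (Notch1)
log2(527.2/372.3) = 0.502  (Fos6)
The largest magnitude belongs to Tgfb2.

3.788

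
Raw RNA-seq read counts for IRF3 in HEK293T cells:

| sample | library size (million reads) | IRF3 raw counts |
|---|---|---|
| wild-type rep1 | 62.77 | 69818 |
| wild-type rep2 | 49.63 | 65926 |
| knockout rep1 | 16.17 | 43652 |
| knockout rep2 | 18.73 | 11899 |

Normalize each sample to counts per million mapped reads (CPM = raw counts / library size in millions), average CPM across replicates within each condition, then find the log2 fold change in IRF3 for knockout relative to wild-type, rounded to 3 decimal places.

0.450

CPM(wild-type rep1) = 69818 / 62.77 = 1112.2829
CPM(wild-type rep2) = 65926 / 49.63 = 1328.3498
CPM(knockout rep1) = 43652 / 16.17 = 2699.5671
CPM(knockout rep2) = 11899 / 18.73 = 635.2910
mean CPM(wild-type) = 1220.3164; mean CPM(knockout) = 1667.4290
Fold change = 1667.4290 / 1220.3164 = 1.36639
log2(1.36639) = 0.4504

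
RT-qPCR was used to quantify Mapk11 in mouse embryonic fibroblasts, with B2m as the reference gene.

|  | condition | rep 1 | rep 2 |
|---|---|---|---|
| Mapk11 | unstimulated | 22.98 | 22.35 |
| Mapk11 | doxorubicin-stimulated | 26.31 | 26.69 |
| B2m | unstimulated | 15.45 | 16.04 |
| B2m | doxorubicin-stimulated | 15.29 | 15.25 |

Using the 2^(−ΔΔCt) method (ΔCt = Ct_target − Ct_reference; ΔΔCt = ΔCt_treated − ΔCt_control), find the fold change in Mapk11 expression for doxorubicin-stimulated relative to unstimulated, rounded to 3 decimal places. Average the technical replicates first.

Mean Ct: Mapk11 unstimulated 22.665; Mapk11 doxorubicin-stimulated 26.500; B2m unstimulated 15.745; B2m doxorubicin-stimulated 15.270
ΔCt(unstimulated) = 22.665 − 15.745 = 6.920
ΔCt(doxorubicin-stimulated) = 26.500 − 15.270 = 11.230
ΔΔCt = 11.230 − 6.920 = 4.310
Fold change = 2^(−4.310) = 0.0504

0.050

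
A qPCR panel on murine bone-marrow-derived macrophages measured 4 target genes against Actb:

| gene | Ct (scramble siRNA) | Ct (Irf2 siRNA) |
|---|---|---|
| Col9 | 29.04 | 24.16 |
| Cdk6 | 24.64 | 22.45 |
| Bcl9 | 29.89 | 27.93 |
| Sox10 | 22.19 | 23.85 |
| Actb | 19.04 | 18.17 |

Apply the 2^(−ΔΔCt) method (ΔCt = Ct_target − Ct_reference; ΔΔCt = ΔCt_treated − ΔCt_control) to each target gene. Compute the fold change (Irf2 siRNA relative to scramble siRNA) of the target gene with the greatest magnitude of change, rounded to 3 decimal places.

16.111

Col9: ΔΔCt = (24.16−18.17) − (29.04−19.04) = 5.99 − 10.00 = -4.01; fold change = 2^4.01 = 16.111
Cdk6: ΔΔCt = (22.45−18.17) − (24.64−19.04) = 4.28 − 5.60 = -1.32; fold change = 2^1.32 = 2.497
Bcl9: ΔΔCt = (27.93−18.17) − (29.89−19.04) = 9.76 − 10.85 = -1.09; fold change = 2^1.09 = 2.129
Sox10: ΔΔCt = (23.85−18.17) − (22.19−19.04) = 5.68 − 3.15 = 2.53; fold change = 2^-2.53 = 0.173
Col9 has the largest |ΔΔCt| = 4.01.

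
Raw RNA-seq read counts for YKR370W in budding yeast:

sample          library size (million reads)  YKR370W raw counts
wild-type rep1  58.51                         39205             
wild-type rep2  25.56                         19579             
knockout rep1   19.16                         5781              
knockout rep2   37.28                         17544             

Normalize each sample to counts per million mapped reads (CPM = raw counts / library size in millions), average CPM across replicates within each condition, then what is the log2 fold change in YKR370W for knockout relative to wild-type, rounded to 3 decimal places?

-0.895

CPM(wild-type rep1) = 39205 / 58.51 = 670.0564
CPM(wild-type rep2) = 19579 / 25.56 = 766.0016
CPM(knockout rep1) = 5781 / 19.16 = 301.7223
CPM(knockout rep2) = 17544 / 37.28 = 470.6009
mean CPM(wild-type) = 718.0290; mean CPM(knockout) = 386.1616
Fold change = 386.1616 / 718.0290 = 0.53781
log2(0.53781) = -0.8948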